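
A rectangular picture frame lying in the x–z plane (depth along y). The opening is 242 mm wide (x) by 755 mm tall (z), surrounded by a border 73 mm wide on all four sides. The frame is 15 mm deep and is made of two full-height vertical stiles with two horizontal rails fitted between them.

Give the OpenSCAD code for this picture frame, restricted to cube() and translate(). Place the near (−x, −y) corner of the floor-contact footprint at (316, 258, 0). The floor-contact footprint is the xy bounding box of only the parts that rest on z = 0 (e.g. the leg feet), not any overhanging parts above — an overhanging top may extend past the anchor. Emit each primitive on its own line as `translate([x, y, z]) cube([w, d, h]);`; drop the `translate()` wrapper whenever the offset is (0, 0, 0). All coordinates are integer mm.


translate([316, 258, 0]) cube([73, 15, 901]);
translate([631, 258, 0]) cube([73, 15, 901]);
translate([389, 258, 0]) cube([242, 15, 73]);
translate([389, 258, 828]) cube([242, 15, 73]);


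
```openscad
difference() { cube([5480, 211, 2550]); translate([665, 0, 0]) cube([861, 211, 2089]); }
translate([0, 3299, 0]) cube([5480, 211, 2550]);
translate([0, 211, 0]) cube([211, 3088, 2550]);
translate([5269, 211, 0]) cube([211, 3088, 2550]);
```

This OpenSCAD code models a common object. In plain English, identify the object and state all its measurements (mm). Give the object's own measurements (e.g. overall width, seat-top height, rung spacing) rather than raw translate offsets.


A single room: four walls, each 2550 mm tall and 211 mm thick, enclosing an outside footprint 5480×3510 mm (x × y), no floor or roof. The front and back walls (−y and +y sides) run the full x-width; the side walls fit between their inner faces. A door opening 861 mm wide and 2089 mm tall is cut through the front wall from the floor up, its −x edge 665 mm from the wall's −x end.


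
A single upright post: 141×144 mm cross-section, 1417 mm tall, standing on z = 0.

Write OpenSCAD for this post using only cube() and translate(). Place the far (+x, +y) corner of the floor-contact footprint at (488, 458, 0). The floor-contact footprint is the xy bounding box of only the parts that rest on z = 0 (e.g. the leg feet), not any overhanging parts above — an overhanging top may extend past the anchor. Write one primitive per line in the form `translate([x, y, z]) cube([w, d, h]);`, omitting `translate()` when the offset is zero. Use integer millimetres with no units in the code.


translate([347, 314, 0]) cube([141, 144, 1417]);


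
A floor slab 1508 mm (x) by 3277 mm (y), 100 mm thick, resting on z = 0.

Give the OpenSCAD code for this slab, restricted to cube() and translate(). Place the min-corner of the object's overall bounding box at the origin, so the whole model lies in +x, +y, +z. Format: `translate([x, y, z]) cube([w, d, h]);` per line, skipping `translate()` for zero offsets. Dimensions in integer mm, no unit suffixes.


cube([1508, 3277, 100]);


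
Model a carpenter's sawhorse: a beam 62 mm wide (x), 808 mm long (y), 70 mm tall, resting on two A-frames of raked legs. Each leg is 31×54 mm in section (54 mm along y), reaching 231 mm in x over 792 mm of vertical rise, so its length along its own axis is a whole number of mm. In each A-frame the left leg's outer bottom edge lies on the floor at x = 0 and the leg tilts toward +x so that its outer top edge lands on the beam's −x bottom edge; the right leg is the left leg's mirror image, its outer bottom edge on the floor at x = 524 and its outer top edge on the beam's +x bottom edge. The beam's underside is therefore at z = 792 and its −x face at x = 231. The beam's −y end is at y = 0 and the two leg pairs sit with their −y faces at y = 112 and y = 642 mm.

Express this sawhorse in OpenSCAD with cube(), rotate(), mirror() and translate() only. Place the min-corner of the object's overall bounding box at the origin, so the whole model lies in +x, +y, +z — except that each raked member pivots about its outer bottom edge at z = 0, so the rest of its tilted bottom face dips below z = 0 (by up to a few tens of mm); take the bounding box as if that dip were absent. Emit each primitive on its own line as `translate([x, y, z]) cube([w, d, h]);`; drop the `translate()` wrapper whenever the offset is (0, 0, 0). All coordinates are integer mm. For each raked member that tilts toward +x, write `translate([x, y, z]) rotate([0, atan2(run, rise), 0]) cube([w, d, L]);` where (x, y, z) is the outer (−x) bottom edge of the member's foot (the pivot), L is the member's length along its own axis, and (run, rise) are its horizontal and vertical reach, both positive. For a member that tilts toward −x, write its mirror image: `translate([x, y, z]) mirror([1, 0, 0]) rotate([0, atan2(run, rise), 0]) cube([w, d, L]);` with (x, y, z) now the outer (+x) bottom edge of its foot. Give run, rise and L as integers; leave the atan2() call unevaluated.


// leg length = √(231² + 792²) = 825
// right-leg outer foot x = 2·231 + 62 = 524
// beam min-corner = (231, 0, 792)
translate([231, 0, 792]) cube([62, 808, 70]);
translate([0, 112, 0]) rotate([0, atan2(231, 792), 0]) cube([31, 54, 825]);
translate([524, 112, 0]) mirror([1, 0, 0]) rotate([0, atan2(231, 792), 0]) cube([31, 54, 825]);
translate([0, 642, 0]) rotate([0, atan2(231, 792), 0]) cube([31, 54, 825]);
translate([524, 642, 0]) mirror([1, 0, 0]) rotate([0, atan2(231, 792), 0]) cube([31, 54, 825]);


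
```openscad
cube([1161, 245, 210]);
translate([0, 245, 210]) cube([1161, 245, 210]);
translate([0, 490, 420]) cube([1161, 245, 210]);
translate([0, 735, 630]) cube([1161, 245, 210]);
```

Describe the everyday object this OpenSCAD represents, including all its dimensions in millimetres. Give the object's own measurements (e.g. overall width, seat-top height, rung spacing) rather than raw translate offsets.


A straight staircase of 4 solid steps. Each step is 1161 mm wide (x), 245 mm deep (y, the going) and 210 mm tall (the rise). The first step rests on the floor; each subsequent step sits one going further in +y and one rise higher in +z, directly behind and above the previous step with no overlap.


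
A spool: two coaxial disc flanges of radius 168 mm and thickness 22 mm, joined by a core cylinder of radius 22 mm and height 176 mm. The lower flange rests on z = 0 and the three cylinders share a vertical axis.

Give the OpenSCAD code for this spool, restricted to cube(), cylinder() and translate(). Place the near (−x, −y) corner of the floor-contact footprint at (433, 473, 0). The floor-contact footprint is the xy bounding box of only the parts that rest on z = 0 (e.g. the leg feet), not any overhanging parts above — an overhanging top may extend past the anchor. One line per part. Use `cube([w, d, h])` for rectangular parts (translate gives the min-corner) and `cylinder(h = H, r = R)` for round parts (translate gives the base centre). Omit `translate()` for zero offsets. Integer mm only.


translate([601, 641, 0]) cylinder(h = 22, r = 168);
translate([601, 641, 22]) cylinder(h = 176, r = 22);
translate([601, 641, 198]) cylinder(h = 22, r = 168);


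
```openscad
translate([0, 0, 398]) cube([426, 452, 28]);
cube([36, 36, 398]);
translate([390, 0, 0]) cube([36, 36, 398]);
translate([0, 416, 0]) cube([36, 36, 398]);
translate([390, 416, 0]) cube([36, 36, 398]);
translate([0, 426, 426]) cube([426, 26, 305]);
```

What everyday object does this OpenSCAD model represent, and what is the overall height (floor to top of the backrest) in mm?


A chair. The overall height is 731 mm.

A slab on four corner posts with a tall panel at the back — a chair. The seat slab sits at z = 398 with thickness 28, and the 305 mm backrest starts at the seat top, so the overall height is 398 + 28 + 305 = 731 mm.


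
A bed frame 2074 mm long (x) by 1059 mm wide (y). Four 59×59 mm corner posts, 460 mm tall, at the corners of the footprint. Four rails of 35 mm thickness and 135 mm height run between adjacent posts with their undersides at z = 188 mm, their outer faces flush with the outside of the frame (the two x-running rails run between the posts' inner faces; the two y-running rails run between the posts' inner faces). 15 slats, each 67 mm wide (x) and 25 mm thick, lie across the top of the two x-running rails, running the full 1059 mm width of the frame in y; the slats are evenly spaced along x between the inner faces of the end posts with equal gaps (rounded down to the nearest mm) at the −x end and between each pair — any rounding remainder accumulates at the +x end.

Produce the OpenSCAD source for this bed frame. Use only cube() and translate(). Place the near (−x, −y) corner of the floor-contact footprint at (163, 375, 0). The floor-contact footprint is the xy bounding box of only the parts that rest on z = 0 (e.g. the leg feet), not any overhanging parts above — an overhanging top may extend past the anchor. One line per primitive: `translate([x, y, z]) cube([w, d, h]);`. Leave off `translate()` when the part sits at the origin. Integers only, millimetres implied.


translate([163, 375, 0]) cube([59, 59, 460]);
translate([163, 1375, 0]) cube([59, 59, 460]);
translate([2178, 375, 0]) cube([59, 59, 460]);
translate([2178, 1375, 0]) cube([59, 59, 460]);
translate([222, 375, 188]) cube([1956, 35, 135]);
translate([222, 1399, 188]) cube([1956, 35, 135]);
translate([163, 434, 188]) cube([35, 941, 135]);
translate([2202, 434, 188]) cube([35, 941, 135]);
translate([281, 375, 323]) cube([67, 1059, 25]);
translate([407, 375, 323]) cube([67, 1059, 25]);
translate([533, 375, 323]) cube([67, 1059, 25]);
translate([659, 375, 323]) cube([67, 1059, 25]);
translate([785, 375, 323]) cube([67, 1059, 25]);
translate([911, 375, 323]) cube([67, 1059, 25]);
translate([1037, 375, 323]) cube([67, 1059, 25]);
translate([1163, 375, 323]) cube([67, 1059, 25]);
translate([1289, 375, 323]) cube([67, 1059, 25]);
translate([1415, 375, 323]) cube([67, 1059, 25]);
translate([1541, 375, 323]) cube([67, 1059, 25]);
translate([1667, 375, 323]) cube([67, 1059, 25]);
translate([1793, 375, 323]) cube([67, 1059, 25]);
translate([1919, 375, 323]) cube([67, 1059, 25]);
translate([2045, 375, 323]) cube([67, 1059, 25]);


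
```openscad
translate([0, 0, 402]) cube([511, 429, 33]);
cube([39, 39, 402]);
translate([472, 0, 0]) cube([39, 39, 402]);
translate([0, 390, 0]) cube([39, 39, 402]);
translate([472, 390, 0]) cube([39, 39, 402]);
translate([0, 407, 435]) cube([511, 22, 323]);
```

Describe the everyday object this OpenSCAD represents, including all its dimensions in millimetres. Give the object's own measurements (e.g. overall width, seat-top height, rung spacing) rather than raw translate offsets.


A chair. The seat is a 511×429×33 mm slab with its top at z = 435 mm, on four 39×39 mm corner legs (flush with the seat edges, standing on z = 0). A flat backrest 22 mm thick, 323 mm tall, spans the full seat width and rises from the seat top along its +y edge, rear face flush with the rear of the seat.


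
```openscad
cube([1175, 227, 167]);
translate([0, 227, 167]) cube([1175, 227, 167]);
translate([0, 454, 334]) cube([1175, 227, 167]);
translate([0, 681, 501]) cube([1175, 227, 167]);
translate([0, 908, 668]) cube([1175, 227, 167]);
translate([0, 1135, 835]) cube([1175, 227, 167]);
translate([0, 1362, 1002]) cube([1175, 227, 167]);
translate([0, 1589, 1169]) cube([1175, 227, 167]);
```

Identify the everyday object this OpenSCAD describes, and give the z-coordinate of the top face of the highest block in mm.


A staircase. The total rise is 1336 mm.

8 identical blocks, each offset up and back from the previous — a staircase. Each step is 167 mm tall and there are 8 of them, so the total rise is 8 × 167 = 1336 mm.


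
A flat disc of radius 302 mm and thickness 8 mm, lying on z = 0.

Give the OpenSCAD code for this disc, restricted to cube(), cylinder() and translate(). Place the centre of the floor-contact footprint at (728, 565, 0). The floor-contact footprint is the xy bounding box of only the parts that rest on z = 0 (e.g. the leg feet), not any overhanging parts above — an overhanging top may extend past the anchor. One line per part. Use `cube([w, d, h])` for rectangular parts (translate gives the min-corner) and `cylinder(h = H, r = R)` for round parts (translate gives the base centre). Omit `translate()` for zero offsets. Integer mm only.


translate([728, 565, 0]) cylinder(h = 8, r = 302);


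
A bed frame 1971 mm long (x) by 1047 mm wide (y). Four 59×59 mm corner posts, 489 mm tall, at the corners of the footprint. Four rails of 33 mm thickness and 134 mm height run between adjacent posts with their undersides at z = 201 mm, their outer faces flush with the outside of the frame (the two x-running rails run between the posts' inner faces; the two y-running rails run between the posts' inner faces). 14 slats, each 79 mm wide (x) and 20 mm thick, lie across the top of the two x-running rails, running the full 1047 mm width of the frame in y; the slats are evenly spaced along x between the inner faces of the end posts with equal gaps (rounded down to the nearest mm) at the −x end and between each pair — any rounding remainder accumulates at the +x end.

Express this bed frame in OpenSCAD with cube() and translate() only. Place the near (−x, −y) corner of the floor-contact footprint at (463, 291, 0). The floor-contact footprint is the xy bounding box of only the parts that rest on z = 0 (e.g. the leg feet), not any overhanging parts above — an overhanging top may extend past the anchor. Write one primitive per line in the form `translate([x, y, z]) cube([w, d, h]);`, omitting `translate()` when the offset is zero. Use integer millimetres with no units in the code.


translate([463, 291, 0]) cube([59, 59, 489]);
translate([463, 1279, 0]) cube([59, 59, 489]);
translate([2375, 291, 0]) cube([59, 59, 489]);
translate([2375, 1279, 0]) cube([59, 59, 489]);
translate([522, 291, 201]) cube([1853, 33, 134]);
translate([522, 1305, 201]) cube([1853, 33, 134]);
translate([463, 350, 201]) cube([33, 929, 134]);
translate([2401, 350, 201]) cube([33, 929, 134]);
translate([571, 291, 335]) cube([79, 1047, 20]);
translate([699, 291, 335]) cube([79, 1047, 20]);
translate([827, 291, 335]) cube([79, 1047, 20]);
translate([955, 291, 335]) cube([79, 1047, 20]);
translate([1083, 291, 335]) cube([79, 1047, 20]);
translate([1211, 291, 335]) cube([79, 1047, 20]);
translate([1339, 291, 335]) cube([79, 1047, 20]);
translate([1467, 291, 335]) cube([79, 1047, 20]);
translate([1595, 291, 335]) cube([79, 1047, 20]);
translate([1723, 291, 335]) cube([79, 1047, 20]);
translate([1851, 291, 335]) cube([79, 1047, 20]);
translate([1979, 291, 335]) cube([79, 1047, 20]);
translate([2107, 291, 335]) cube([79, 1047, 20]);
translate([2235, 291, 335]) cube([79, 1047, 20]);


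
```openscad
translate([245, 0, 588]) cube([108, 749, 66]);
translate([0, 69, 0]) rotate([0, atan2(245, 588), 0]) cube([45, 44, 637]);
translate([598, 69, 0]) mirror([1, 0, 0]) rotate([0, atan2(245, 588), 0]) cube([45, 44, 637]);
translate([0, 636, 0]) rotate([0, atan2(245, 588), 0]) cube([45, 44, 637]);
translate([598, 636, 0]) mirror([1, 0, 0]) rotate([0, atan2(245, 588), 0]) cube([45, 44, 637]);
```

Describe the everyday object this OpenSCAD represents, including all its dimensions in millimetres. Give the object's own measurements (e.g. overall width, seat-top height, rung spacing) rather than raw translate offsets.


A sawhorse. A 108×749×66 mm beam (x, y, z) sits on two A-frame leg pairs. Each pair is two raked legs of 45×44 mm section (44 mm along y) splaying symmetrically in x. Each leg rises 588 mm vertically over 245 mm of horizontal reach and is 637 mm long along its own axis. Every leg's outer bottom edge rests on the floor and its outer top edge meets a bottom edge of the beam — the left legs (tilting toward +x) meet the beam's −x bottom edge, the right legs (their mirror images, tilting toward −x) meet its +x bottom edge — so the leg tops tuck under the beam, the beam's underside is 588 mm above the floor, and the feet are 598 mm apart outside-to-outside with the beam centred between them. The two leg pairs are set in 69 mm from either end of the beam.


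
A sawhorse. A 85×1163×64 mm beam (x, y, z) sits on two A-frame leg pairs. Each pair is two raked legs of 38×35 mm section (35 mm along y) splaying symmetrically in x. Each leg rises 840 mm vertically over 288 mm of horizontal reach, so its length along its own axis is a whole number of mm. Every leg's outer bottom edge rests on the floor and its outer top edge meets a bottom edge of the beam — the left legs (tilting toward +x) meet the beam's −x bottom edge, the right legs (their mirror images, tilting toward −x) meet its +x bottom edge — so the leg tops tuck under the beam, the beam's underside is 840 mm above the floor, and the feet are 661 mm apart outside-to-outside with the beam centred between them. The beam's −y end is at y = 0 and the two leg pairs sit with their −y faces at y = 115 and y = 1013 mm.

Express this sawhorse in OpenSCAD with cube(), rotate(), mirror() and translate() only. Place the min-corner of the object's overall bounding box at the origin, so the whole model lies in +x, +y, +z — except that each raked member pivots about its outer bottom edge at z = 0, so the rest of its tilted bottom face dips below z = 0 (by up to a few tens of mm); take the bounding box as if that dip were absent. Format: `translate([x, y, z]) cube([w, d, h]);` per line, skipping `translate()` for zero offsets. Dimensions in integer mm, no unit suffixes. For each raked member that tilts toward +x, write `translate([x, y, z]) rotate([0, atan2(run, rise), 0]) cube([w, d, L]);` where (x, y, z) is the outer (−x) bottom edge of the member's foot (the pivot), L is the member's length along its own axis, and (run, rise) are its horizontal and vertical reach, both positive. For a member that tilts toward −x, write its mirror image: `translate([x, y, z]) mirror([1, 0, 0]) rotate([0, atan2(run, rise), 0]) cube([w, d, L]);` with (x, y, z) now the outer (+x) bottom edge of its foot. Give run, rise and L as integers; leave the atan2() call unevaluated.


translate([288, 0, 840]) cube([85, 1163, 64]);
translate([0, 115, 0]) rotate([0, atan2(288, 840), 0]) cube([38, 35, 888]);
translate([661, 115, 0]) mirror([1, 0, 0]) rotate([0, atan2(288, 840), 0]) cube([38, 35, 888]);
translate([0, 1013, 0]) rotate([0, atan2(288, 840), 0]) cube([38, 35, 888]);
translate([661, 1013, 0]) mirror([1, 0, 0]) rotate([0, atan2(288, 840), 0]) cube([38, 35, 888]);


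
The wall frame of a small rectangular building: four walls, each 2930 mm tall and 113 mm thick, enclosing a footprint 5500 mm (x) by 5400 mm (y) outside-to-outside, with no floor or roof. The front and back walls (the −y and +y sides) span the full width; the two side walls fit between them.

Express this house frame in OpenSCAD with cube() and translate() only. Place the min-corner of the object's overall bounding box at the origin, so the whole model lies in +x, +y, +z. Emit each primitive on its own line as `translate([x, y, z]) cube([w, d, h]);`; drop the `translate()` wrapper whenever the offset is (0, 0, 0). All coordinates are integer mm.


cube([5500, 113, 2930]);
translate([0, 5287, 0]) cube([5500, 113, 2930]);
translate([0, 113, 0]) cube([113, 5174, 2930]);
translate([5387, 113, 0]) cube([113, 5174, 2930]);


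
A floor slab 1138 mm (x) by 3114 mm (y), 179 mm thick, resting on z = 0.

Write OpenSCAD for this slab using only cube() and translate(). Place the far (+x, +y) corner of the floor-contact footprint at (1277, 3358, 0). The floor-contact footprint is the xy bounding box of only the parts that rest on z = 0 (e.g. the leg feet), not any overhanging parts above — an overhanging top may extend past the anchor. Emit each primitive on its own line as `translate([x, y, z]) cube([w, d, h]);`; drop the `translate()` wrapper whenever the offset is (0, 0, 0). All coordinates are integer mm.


translate([139, 244, 0]) cube([1138, 3114, 179]);


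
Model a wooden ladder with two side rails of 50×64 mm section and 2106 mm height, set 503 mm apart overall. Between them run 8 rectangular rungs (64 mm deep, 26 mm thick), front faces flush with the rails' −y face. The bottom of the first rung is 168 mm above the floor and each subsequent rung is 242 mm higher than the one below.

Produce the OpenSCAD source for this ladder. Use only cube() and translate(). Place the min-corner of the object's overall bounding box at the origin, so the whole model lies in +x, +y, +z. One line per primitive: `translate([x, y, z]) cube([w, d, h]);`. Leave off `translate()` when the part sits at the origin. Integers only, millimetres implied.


cube([50, 64, 2106]);
translate([453, 0, 0]) cube([50, 64, 2106]);
translate([50, 0, 168]) cube([403, 64, 26]);
translate([50, 0, 410]) cube([403, 64, 26]);
translate([50, 0, 652]) cube([403, 64, 26]);
translate([50, 0, 894]) cube([403, 64, 26]);
translate([50, 0, 1136]) cube([403, 64, 26]);
translate([50, 0, 1378]) cube([403, 64, 26]);
translate([50, 0, 1620]) cube([403, 64, 26]);
translate([50, 0, 1862]) cube([403, 64, 26]);


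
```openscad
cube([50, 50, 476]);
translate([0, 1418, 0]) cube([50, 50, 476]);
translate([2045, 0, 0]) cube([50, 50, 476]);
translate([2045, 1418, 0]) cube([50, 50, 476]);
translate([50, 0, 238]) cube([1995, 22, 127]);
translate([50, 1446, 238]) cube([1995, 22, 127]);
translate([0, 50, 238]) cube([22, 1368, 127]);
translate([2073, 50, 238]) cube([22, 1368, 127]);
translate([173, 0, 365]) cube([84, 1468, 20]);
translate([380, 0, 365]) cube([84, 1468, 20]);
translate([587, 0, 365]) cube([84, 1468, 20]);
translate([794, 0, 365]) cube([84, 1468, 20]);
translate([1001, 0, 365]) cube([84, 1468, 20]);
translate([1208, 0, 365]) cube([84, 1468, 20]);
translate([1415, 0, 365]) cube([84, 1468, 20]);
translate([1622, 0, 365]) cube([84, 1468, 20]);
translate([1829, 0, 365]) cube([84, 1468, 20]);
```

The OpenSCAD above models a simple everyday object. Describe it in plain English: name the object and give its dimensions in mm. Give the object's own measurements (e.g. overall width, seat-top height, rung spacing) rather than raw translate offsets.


A bed frame 2095 mm long (x) by 1468 mm wide (y). Four 50×50 mm corner posts, 476 mm tall, at the corners of the footprint. Four rails of 22 mm thickness and 127 mm height run between adjacent posts with their undersides at z = 238 mm, their outer faces flush with the outside of the frame (the two x-running rails run between the posts' inner faces; the two y-running rails run between the posts' inner faces). 9 slats, each 84 mm wide (x) and 20 mm thick, lie across the top of the two x-running rails, running the full 1468 mm width of the frame in y; along x they sit between the end posts with a 123 mm gap after the −x posts and between neighbouring slats, leaving 132 mm before the +x posts.


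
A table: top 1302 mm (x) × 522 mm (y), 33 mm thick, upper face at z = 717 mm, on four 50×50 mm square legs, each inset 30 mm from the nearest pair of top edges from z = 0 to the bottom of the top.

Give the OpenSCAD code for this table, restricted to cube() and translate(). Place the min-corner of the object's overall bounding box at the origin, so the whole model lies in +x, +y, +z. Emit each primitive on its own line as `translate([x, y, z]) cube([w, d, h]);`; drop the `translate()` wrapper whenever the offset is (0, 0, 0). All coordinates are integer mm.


// leg_h = 717 - 33 = 684
translate([0, 0, 684]) cube([1302, 522, 33]);
translate([30, 30, 0]) cube([50, 50, 684]);
translate([1222, 30, 0]) cube([50, 50, 684]);
translate([30, 442, 0]) cube([50, 50, 684]);
translate([1222, 442, 0]) cube([50, 50, 684]);


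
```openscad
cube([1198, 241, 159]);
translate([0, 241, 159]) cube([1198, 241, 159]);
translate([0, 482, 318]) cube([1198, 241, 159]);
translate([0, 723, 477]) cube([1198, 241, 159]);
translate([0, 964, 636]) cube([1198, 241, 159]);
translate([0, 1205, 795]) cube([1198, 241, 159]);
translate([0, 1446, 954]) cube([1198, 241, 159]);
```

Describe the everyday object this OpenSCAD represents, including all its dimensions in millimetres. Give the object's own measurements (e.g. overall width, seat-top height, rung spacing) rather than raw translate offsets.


A straight staircase of 7 solid steps. Each step is 1198 mm wide (x), 241 mm deep (y, the going) and 159 mm tall (the rise). The first step rests on the floor; each subsequent step sits one going further in +y and one rise higher in +z, directly behind and above the previous step with no overlap.


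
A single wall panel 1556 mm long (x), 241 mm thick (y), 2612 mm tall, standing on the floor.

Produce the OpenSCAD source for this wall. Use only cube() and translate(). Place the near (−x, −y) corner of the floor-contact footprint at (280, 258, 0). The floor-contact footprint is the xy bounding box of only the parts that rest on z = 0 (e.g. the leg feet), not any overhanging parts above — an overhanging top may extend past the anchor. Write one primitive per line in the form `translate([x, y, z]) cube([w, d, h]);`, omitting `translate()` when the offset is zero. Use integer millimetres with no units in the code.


translate([280, 258, 0]) cube([1556, 241, 2612]);


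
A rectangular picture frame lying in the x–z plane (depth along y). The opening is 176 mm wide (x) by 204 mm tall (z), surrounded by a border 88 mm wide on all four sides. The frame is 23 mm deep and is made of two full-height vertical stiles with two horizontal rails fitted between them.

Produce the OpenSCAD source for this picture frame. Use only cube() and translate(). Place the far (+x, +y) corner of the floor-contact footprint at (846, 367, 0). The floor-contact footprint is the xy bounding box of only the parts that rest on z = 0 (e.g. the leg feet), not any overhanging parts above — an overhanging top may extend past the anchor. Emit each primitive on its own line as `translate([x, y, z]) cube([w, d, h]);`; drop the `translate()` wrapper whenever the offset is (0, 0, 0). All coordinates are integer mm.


translate([494, 344, 0]) cube([88, 23, 380]);
translate([758, 344, 0]) cube([88, 23, 380]);
translate([582, 344, 0]) cube([176, 23, 88]);
translate([582, 344, 292]) cube([176, 23, 88]);


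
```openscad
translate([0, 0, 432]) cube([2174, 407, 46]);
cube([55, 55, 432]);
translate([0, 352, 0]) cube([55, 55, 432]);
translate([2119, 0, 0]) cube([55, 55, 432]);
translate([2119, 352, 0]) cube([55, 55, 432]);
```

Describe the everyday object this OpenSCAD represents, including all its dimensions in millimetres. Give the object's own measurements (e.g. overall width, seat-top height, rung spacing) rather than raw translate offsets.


A long wooden bench with a 2174 mm (x) × 407 mm (y) seat, 46 mm thick, its top surface 478 mm above the floor. Four 55 mm square legs at the seat corners, flush with the edges, run from z = 0 to the seat underside.


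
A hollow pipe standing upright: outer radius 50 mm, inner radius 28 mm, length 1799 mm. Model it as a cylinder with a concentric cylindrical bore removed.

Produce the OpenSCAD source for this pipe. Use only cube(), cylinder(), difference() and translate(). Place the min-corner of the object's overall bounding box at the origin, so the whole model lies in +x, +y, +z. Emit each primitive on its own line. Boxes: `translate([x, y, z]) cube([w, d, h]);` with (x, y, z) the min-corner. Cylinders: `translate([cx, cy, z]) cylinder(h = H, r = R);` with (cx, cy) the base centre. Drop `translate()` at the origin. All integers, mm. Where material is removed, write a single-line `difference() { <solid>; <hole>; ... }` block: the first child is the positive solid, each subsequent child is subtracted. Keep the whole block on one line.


difference() { translate([50, 50, 0]) cylinder(h = 1799, r = 50); translate([50, 50, 0]) cylinder(h = 1799, r = 28); }


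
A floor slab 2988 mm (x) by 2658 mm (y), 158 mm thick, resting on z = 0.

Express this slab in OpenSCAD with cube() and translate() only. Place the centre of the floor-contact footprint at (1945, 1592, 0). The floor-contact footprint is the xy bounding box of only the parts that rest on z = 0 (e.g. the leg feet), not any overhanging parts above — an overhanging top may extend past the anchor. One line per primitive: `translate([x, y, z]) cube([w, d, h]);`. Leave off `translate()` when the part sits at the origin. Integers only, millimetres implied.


translate([451, 263, 0]) cube([2988, 2658, 158]);


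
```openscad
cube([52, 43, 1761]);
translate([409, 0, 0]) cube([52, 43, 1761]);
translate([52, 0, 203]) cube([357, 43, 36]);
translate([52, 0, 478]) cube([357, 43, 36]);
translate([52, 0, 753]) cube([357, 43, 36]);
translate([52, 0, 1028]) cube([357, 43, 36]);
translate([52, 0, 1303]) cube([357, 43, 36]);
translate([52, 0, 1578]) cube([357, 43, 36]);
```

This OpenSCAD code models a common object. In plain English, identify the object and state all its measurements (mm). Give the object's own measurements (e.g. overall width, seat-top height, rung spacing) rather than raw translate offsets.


A straight ladder. Two 52×43 mm vertical rails, 1761 mm tall, stand 461 mm apart (outside-to-outside) with their front faces coplanar on the −y side. 6 rungs, each 43 mm deep and 36 mm tall, span between the inner faces of the rails, front faces flush with the rails. The lowest rung's underside is at z = 203 mm and rungs are spaced 275 mm apart (underside to underside).


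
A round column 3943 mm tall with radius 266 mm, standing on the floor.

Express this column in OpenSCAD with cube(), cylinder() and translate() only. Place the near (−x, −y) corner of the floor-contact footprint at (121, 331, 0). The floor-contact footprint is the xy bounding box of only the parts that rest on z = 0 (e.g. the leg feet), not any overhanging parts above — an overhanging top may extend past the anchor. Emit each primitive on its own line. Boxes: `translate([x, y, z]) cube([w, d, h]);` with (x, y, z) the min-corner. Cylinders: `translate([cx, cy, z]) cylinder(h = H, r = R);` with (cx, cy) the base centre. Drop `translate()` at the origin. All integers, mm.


translate([387, 597, 0]) cylinder(h = 3943, r = 266);


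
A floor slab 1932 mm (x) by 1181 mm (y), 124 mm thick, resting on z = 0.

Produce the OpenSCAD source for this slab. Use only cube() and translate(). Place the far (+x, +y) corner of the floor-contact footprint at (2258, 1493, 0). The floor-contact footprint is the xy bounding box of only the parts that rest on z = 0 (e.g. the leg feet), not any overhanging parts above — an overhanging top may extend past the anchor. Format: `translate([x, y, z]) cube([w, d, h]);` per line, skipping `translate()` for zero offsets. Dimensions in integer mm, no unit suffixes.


translate([326, 312, 0]) cube([1932, 1181, 124]);


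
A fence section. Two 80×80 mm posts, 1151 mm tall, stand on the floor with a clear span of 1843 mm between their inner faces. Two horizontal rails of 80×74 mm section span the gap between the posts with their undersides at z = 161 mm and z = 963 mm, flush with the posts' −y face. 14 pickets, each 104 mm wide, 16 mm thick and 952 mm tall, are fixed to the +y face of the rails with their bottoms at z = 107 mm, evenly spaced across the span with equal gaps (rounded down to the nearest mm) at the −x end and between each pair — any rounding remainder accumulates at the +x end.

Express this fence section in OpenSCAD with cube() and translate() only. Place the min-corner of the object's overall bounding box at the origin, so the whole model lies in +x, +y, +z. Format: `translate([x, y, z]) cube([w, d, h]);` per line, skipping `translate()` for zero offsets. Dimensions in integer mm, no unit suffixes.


cube([80, 80, 1151]);
translate([1923, 0, 0]) cube([80, 80, 1151]);
translate([80, 0, 161]) cube([1843, 80, 74]);
translate([80, 0, 963]) cube([1843, 80, 74]);
translate([105, 80, 107]) cube([104, 16, 952]);
translate([234, 80, 107]) cube([104, 16, 952]);
translate([363, 80, 107]) cube([104, 16, 952]);
translate([492, 80, 107]) cube([104, 16, 952]);
translate([621, 80, 107]) cube([104, 16, 952]);
translate([750, 80, 107]) cube([104, 16, 952]);
translate([879, 80, 107]) cube([104, 16, 952]);
translate([1008, 80, 107]) cube([104, 16, 952]);
translate([1137, 80, 107]) cube([104, 16, 952]);
translate([1266, 80, 107]) cube([104, 16, 952]);
translate([1395, 80, 107]) cube([104, 16, 952]);
translate([1524, 80, 107]) cube([104, 16, 952]);
translate([1653, 80, 107]) cube([104, 16, 952]);
translate([1782, 80, 107]) cube([104, 16, 952]);


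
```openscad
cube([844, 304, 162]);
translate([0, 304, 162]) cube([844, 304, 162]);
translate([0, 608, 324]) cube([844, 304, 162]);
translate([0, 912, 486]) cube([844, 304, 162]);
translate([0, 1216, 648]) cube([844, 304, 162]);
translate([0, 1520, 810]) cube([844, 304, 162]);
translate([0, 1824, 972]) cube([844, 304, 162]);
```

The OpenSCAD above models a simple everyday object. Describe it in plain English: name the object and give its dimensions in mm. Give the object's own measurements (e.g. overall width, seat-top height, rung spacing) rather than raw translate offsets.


A straight staircase of 7 solid steps. Each step is 844 mm wide (x), 304 mm deep (y, the going) and 162 mm tall (the rise). The first step rests on the floor; each subsequent step sits one going further in +y and one rise higher in +z, directly behind and above the previous step with no overlap.


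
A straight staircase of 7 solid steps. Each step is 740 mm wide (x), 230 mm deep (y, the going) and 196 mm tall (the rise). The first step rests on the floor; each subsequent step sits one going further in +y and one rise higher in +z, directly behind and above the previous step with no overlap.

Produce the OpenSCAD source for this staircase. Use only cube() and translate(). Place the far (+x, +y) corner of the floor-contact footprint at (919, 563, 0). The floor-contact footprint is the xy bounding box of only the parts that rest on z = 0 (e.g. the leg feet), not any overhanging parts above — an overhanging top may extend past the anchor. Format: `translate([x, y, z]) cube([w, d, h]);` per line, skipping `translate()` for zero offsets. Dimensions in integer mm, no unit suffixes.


translate([179, 333, 0]) cube([740, 230, 196]);
translate([179, 563, 196]) cube([740, 230, 196]);
translate([179, 793, 392]) cube([740, 230, 196]);
translate([179, 1023, 588]) cube([740, 230, 196]);
translate([179, 1253, 784]) cube([740, 230, 196]);
translate([179, 1483, 980]) cube([740, 230, 196]);
translate([179, 1713, 1176]) cube([740, 230, 196]);


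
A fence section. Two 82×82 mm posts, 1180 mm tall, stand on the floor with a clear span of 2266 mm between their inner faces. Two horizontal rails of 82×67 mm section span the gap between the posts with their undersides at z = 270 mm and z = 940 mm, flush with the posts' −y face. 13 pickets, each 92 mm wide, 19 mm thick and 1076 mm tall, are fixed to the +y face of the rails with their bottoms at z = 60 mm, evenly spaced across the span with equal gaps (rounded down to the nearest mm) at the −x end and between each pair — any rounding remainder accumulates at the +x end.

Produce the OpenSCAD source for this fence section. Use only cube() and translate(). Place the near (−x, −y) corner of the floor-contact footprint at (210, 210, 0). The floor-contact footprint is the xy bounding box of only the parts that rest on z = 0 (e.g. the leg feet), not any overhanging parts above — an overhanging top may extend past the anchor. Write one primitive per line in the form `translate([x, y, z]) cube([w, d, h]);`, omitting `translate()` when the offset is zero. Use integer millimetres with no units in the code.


translate([210, 210, 0]) cube([82, 82, 1180]);
translate([2558, 210, 0]) cube([82, 82, 1180]);
translate([292, 210, 270]) cube([2266, 82, 67]);
translate([292, 210, 940]) cube([2266, 82, 67]);
translate([368, 292, 60]) cube([92, 19, 1076]);
translate([536, 292, 60]) cube([92, 19, 1076]);
translate([704, 292, 60]) cube([92, 19, 1076]);
translate([872, 292, 60]) cube([92, 19, 1076]);
translate([1040, 292, 60]) cube([92, 19, 1076]);
translate([1208, 292, 60]) cube([92, 19, 1076]);
translate([1376, 292, 60]) cube([92, 19, 1076]);
translate([1544, 292, 60]) cube([92, 19, 1076]);
translate([1712, 292, 60]) cube([92, 19, 1076]);
translate([1880, 292, 60]) cube([92, 19, 1076]);
translate([2048, 292, 60]) cube([92, 19, 1076]);
translate([2216, 292, 60]) cube([92, 19, 1076]);
translate([2384, 292, 60]) cube([92, 19, 1076]);


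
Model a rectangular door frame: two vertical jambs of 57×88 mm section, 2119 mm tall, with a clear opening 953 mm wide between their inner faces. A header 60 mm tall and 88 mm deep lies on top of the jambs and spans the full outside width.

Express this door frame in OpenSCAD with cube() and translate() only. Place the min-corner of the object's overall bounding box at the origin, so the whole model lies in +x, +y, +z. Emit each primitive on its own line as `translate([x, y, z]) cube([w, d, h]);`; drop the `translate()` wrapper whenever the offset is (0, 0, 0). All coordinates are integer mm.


cube([57, 88, 2119]);
translate([1010, 0, 0]) cube([57, 88, 2119]);
translate([0, 0, 2119]) cube([1067, 88, 60]);


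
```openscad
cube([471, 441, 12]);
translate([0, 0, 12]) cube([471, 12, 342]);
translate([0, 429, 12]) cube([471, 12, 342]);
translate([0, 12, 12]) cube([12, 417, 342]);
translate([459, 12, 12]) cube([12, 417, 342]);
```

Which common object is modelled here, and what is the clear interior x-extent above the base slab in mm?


An open box. The internal width is 447 mm.

A 471×441 base slab with four walls standing on it — an open box. The base is 471 mm wide and the walls are 12 mm thick, so the internal width is 471 − 2 × 12 = 447 mm.


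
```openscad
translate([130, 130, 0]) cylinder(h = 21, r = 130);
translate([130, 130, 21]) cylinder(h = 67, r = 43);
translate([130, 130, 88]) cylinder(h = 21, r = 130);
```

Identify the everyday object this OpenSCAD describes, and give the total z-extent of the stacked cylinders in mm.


A spool. The overall height is 109 mm.

Three coaxial cylinders, large–small–large — a spool. Two 21 mm flanges and a 67 mm core give 21 + 67 + 21 = 109 mm.


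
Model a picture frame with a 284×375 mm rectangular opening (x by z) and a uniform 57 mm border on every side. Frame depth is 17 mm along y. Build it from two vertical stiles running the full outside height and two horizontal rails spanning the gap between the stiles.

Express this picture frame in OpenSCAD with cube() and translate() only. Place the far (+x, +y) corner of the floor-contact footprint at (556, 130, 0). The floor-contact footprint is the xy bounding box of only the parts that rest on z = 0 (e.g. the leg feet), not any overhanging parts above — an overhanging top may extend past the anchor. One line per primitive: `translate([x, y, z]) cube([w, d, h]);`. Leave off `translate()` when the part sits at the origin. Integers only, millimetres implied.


translate([158, 113, 0]) cube([57, 17, 489]);
translate([499, 113, 0]) cube([57, 17, 489]);
translate([215, 113, 0]) cube([284, 17, 57]);
translate([215, 113, 432]) cube([284, 17, 57]);


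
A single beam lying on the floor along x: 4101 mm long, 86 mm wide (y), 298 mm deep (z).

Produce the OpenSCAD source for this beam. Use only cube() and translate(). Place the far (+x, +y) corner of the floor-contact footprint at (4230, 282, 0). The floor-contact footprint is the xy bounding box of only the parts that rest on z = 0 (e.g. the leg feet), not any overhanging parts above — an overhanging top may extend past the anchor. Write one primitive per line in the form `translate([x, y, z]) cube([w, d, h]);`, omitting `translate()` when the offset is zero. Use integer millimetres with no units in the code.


translate([129, 196, 0]) cube([4101, 86, 298]);


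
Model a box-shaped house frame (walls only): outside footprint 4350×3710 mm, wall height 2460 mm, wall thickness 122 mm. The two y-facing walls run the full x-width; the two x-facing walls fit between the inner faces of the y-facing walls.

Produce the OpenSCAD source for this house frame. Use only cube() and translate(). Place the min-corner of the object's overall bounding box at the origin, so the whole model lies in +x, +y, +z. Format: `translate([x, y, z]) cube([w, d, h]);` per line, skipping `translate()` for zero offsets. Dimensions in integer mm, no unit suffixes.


cube([4350, 122, 2460]);
translate([0, 3588, 0]) cube([4350, 122, 2460]);
translate([0, 122, 0]) cube([122, 3466, 2460]);
translate([4228, 122, 0]) cube([122, 3466, 2460]);
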